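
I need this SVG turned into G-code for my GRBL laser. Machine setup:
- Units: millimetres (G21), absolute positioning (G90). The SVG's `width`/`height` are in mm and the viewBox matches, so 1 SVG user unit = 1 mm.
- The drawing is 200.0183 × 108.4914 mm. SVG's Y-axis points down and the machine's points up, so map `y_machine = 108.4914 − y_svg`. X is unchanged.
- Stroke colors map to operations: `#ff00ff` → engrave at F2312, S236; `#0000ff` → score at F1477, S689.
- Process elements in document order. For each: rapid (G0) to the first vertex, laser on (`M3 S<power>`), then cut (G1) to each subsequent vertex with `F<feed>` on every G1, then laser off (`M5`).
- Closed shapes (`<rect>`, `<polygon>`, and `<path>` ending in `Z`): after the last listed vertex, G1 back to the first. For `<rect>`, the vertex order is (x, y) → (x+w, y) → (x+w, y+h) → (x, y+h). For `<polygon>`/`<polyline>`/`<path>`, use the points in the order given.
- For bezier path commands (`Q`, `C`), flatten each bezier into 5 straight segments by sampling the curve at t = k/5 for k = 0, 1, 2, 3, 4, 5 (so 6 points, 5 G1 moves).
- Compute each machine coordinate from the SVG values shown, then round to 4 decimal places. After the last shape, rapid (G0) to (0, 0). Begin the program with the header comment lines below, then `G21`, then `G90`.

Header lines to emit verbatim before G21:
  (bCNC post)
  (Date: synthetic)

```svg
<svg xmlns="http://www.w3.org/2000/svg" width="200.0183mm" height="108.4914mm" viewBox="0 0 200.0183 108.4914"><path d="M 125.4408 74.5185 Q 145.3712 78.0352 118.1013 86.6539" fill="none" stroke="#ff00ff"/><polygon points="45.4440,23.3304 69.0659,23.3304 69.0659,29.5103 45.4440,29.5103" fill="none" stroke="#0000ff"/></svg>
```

(bCNC post)
(Date: synthetic)
G21
G90
G0 X125.4408 Y33.9729
M3 S236
G1 X131.5249 Y32.3621 F2312
G1 X133.8331 Y30.3432 F2312
G1 X132.3652 Y27.9161 F2312
G1 X127.1212 Y25.0809 F2312
G1 X118.1013 Y21.8375 F2312
M5
G0 X45.4440 Y85.1610
M3 S689
G1 X69.0659 Y85.1610 F1477
G1 X69.0659 Y78.9811 F1477
G1 X45.4440 Y78.9811 F1477
G1 X45.4440 Y85.1610 F1477
M5
G0 X0.0000 Y0.0000

Since the viewBox matches the mm dimensions, user units are millimetres directly. The only transform is the Y-flip y_m = 108.4914 − y_svg.

Shape 1 is a quadratic bezier drawn with `<path>`. Its stroke #ff00ff means engrave at S236, F2312. After flipping Y the toolpath is (125.4408,33.9729) → (131.5249,32.3621) → (133.8331,30.3432) → (132.3652,27.9161) → (127.1212,25.0809) → (118.1013,21.8375).

Shape 2 is a rectangle drawn with `<polygon>`. Its stroke #0000ff means score at S689, F1477. After flipping Y the toolpath is (45.4440,85.1610) → (69.0659,85.1610) → (69.0659,78.9811) → (45.4440,78.9811) → (45.4440,85.1610), returning to the start.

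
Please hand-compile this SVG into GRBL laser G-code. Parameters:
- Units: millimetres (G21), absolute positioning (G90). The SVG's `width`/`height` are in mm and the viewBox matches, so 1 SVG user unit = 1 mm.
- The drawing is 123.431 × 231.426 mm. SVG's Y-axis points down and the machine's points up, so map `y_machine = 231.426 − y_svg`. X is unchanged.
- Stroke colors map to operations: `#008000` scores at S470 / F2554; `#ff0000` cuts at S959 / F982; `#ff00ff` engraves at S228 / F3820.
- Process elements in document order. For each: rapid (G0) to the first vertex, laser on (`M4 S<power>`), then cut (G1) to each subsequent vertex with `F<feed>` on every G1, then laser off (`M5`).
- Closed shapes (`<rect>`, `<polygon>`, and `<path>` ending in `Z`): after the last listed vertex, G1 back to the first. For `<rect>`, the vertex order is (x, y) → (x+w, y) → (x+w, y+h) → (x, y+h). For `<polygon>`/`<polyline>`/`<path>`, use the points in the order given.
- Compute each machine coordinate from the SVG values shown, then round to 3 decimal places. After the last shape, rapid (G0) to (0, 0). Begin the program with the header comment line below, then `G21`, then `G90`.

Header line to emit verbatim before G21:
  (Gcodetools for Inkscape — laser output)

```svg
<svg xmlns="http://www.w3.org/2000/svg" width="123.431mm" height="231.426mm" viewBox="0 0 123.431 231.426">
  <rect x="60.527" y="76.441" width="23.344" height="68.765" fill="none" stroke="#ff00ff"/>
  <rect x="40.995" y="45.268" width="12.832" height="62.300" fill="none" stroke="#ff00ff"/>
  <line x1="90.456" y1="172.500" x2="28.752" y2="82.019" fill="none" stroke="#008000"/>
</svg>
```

Since the viewBox matches the mm dimensions, user units are millimetres directly. The only transform is the Y-flip y_m = 231.426 − y_svg.

Shape 1 is a rectangle drawn with `<rect>`. Its stroke #ff00ff means engrave at S228, F3820. After flipping Y the toolpath is (60.527,154.985) → (83.871,154.985) → (83.871,86.220) → (60.527,86.220) → (60.527,154.985), returning to the start.

Shape 2 is a rectangle drawn with `<rect>`. Its stroke #ff00ff means engrave at S228, F3820. After flipping Y the toolpath is (40.995,186.158) → (53.827,186.158) → (53.827,123.858) → (40.995,123.858) → (40.995,186.158), returning to the start.

Shape 3 is a line segment drawn with `<line>`. Its stroke #008000 means score at S470, F2554. After flipping Y the toolpath is (90.456,58.926) → (28.752,149.407).

(Gcodetools for Inkscape — laser output)
G21
G90
G0 X60.527 Y154.985
M4 S228
G1 X83.871 Y154.985 F3820
G1 X83.871 Y86.220 F3820
G1 X60.527 Y86.220 F3820
G1 X60.527 Y154.985 F3820
M5
G0 X40.995 Y186.158
M4 S228
G1 X53.827 Y186.158 F3820
G1 X53.827 Y123.858 F3820
G1 X40.995 Y123.858 F3820
G1 X40.995 Y186.158 F3820
M5
G0 X90.456 Y58.926
M4 S470
G1 X28.752 Y149.407 F2554
M5
G0 X0.000 Y0.000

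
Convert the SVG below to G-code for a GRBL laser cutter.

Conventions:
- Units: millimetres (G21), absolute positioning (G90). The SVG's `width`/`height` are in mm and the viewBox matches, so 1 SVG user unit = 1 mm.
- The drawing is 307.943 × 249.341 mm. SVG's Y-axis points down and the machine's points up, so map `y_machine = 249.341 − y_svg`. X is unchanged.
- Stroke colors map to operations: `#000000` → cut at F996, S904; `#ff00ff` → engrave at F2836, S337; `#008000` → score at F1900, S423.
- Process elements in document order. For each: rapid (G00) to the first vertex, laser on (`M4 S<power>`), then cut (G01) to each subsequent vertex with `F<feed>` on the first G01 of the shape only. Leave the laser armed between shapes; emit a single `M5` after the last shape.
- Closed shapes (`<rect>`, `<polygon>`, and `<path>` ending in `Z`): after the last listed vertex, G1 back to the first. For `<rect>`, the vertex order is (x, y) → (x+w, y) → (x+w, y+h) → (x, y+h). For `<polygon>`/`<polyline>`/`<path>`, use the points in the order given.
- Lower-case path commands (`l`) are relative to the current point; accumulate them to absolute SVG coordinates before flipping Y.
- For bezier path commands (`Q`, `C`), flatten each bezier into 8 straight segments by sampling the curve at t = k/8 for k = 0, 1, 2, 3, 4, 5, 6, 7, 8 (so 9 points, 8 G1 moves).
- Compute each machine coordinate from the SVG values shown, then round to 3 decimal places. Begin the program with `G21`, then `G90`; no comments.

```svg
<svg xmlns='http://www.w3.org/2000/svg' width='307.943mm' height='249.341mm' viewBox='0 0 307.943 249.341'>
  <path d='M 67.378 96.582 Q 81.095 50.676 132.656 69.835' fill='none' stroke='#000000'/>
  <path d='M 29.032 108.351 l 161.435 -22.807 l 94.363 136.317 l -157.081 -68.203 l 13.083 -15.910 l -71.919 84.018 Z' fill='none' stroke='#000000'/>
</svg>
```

G21
G90
G00 X67.378 Y152.759
M4 S904
G01 X71.399 Y163.219 F996
G01 X76.602 Y171.645
G01 X82.988 Y178.039
G01 X90.556 Y182.399
G01 X99.307 Y184.725
G01 X109.241 Y185.019
G01 X120.357 Y183.279
G01 X132.656 Y179.506
G00 X29.032 Y140.990
M4 S904
G01 X190.467 Y163.797 F996
G01 X284.830 Y27.480
G01 X127.749 Y95.683
G01 X140.832 Y111.593
G01 X68.913 Y27.575
G01 X29.032 Y140.990
M5

1 u = 1 mm; y_m = 249.341 − y.

[1] `<path>` quadratic bezier, #000000→cut S904 F996: (67.378,152.759) → (71.399,163.219) → (76.602,171.645) → (82.988,178.039) → (90.556,182.399) → (99.307,184.725) → (109.241,185.019) → (120.357,183.279) → (132.656,179.506)

[2] `<path>` closed polygon, #000000→cut S904 F996: (29.032,140.990) → (190.467,163.797) → (284.830,27.480) → (127.749,95.683) → (140.832,111.593) → (68.913,27.575) → (29.032,140.990) (closed)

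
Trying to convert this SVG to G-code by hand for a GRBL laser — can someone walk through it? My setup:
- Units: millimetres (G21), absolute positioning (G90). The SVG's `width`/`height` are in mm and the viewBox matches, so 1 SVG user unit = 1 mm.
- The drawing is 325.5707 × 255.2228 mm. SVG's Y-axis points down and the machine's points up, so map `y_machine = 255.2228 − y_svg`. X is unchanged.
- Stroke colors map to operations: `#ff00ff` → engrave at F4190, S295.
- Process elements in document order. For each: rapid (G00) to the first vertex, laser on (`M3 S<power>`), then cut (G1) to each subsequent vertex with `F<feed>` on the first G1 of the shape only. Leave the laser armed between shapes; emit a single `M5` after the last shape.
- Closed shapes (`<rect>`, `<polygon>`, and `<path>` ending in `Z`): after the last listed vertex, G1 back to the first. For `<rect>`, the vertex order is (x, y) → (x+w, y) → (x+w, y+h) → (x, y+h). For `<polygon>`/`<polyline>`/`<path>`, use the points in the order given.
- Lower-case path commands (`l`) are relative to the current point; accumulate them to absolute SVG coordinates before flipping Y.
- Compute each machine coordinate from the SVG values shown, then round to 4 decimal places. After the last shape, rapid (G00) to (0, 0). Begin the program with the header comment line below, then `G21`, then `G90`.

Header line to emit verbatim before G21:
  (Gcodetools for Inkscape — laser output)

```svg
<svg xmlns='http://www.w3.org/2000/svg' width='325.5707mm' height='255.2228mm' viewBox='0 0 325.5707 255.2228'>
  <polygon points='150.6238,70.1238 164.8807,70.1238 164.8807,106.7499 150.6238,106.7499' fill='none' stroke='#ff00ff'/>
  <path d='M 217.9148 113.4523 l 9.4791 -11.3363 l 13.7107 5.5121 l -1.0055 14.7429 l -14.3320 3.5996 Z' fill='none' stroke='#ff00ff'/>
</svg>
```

(Gcodetools for Inkscape — laser output)
G21
G90
G00 X150.6238 Y185.0990
M3 S295
G1 X164.8807 Y185.0990 F4190
G1 X164.8807 Y148.4729
G1 X150.6238 Y148.4729
G1 X150.6238 Y185.0990
G00 X217.9148 Y141.7705
M3 S295
G1 X227.3939 Y153.1068 F4190
G1 X241.1046 Y147.5947
G1 X240.0991 Y132.8518
G1 X225.7671 Y129.2522
G1 X217.9148 Y141.7705
M5
G00 X0.0000 Y0.0000

Since the viewBox matches the mm dimensions, user units are millimetres directly. The only transform is the Y-flip y_m = 255.2228 − y_svg.

Shape 1 is a rectangle drawn with `<polygon>`. Its stroke #ff00ff means engrave at S295, F4190. After flipping Y the toolpath is (150.6238,185.0990) → (164.8807,185.0990) → (164.8807,148.4729) → (150.6238,148.4729) → (150.6238,185.0990), returning to the start.

Shape 2 is a regular polygon drawn with `<path>`. Its stroke #ff00ff means engrave at S295, F4190. After flipping Y the toolpath is (217.9148,141.7705) → (227.3939,153.1068) → (241.1046,147.5947) → (240.0991,132.8518) → (225.7671,129.2522) → (217.9148,141.7705), returning to the start.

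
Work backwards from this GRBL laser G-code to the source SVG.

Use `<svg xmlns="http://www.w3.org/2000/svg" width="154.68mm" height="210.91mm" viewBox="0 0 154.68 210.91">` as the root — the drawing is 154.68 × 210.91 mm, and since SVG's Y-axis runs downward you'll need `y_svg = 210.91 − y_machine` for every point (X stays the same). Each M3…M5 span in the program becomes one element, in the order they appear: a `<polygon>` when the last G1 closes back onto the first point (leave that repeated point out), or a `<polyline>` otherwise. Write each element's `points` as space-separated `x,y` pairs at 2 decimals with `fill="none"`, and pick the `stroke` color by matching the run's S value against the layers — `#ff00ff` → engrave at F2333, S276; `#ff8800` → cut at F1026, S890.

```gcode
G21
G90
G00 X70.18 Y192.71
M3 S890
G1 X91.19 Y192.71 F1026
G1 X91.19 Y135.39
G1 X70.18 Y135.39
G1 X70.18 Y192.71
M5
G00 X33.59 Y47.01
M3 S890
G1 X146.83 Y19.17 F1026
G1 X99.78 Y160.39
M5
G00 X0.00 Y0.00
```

<svg xmlns="http://www.w3.org/2000/svg" width="154.68mm" height="210.91mm" viewBox="0 0 154.68 210.91">
  <polygon points="70.18,18.20 91.19,18.20 91.19,75.52 70.18,75.52" fill="none" stroke="#ff8800"/>
  <polyline points="33.59,163.90 146.83,191.74 99.78,50.52" fill="none" stroke="#ff8800"/>
</svg>

Machine Y-up, SVG Y-down with viewBox height 210.91, so y_svg = 210.91 − y_machine; X carries over. Every run uses S890, so all elements get stroke `#ff8800` (cut).

Run 1: The run returns to its start, so emit a `<polygon>` with points (Y-flipped): 70.18,18.20 91.19,18.20 91.19,75.52 70.18,75.52.

Run 2: The run is open, so emit a `<polyline>` with points (Y-flipped): 33.59,163.90 146.83,191.74 99.78,50.52.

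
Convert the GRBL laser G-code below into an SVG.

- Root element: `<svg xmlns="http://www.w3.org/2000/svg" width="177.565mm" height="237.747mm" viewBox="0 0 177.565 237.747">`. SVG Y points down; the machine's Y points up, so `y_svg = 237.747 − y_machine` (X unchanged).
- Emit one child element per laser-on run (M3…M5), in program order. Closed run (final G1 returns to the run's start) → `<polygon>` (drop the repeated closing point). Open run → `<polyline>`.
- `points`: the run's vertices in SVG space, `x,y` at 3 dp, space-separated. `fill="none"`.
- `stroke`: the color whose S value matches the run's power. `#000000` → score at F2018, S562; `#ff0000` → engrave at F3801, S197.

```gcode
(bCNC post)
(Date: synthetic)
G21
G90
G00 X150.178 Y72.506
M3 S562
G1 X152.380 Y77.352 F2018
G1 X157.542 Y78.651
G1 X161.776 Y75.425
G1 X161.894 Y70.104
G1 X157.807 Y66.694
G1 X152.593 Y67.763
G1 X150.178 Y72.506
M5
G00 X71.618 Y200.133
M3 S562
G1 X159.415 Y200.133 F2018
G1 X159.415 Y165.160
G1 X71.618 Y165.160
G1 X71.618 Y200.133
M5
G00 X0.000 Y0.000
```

<svg xmlns="http://www.w3.org/2000/svg" width="177.565mm" height="237.747mm" viewBox="0 0 177.565 237.747">
  <polygon points="150.178,165.241 152.380,160.395 157.542,159.096 161.776,162.322 161.894,167.643 157.807,171.053 152.593,169.984" fill="none" stroke="#000000"/>
  <polygon points="71.618,37.614 159.415,37.614 159.415,72.587 71.618,72.587" fill="none" stroke="#000000"/>
</svg>

Each laser-on run becomes one SVG element. Flip Y back into SVG space with y_svg = 237.747 − y_machine. Every run uses S562, so all elements get stroke `#000000` (score).

Run 1: The run returns to its start, so emit a `<polygon>` with points (Y-flipped): 150.178,165.241 152.380,160.395 157.542,159.096 161.776,162.322 161.894,167.643 157.807,171.053 152.593,169.984.

Run 2: The run returns to its start, so emit a `<polygon>` with points (Y-flipped): 71.618,37.614 159.415,37.614 159.415,72.587 71.618,72.587.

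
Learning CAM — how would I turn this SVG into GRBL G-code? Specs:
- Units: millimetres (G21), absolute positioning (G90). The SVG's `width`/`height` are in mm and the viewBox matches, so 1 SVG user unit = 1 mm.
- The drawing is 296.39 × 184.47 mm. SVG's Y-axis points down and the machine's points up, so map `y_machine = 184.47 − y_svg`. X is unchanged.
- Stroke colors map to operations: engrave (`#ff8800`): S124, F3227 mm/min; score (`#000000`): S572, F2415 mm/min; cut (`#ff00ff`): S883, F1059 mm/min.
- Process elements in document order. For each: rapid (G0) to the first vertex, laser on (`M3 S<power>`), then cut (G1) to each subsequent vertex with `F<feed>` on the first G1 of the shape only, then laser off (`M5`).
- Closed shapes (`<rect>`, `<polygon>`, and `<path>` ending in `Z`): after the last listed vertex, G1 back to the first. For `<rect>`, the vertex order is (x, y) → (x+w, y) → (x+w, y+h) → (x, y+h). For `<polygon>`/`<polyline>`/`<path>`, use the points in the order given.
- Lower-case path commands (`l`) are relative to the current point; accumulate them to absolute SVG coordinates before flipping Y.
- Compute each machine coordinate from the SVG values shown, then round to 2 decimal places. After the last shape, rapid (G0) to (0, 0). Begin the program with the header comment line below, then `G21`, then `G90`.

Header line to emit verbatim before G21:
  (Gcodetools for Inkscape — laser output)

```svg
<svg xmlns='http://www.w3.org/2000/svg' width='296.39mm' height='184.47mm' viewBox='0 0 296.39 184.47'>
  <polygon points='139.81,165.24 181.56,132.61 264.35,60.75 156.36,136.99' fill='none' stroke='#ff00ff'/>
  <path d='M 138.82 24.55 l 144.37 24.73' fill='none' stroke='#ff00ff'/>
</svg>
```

Since the viewBox matches the mm dimensions, user units are millimetres directly. The only transform is the Y-flip y_m = 184.47 − y_svg.

Shape 1 is a closed polygon drawn with `<polygon>`. Its stroke #ff00ff means cut at S883, F1059. After flipping Y the toolpath is (139.81,19.23) → (181.56,51.86) → (264.35,123.72) → (156.36,47.48) → (139.81,19.23), returning to the start.

Shape 2 is a line segment drawn with `<path>`. Its stroke #ff00ff means cut at S883, F1059. After flipping Y the toolpath is (138.82,159.92) → (283.19,135.19).

(Gcodetools for Inkscape — laser output)
G21
G90
G0 X139.81 Y19.23
M3 S883
G1 X181.56 Y51.86 F1059
G1 X264.35 Y123.72
G1 X156.36 Y47.48
G1 X139.81 Y19.23
M5
G0 X138.82 Y159.92
M3 S883
G1 X283.19 Y135.19 F1059
M5
G0 X0.00 Y0.00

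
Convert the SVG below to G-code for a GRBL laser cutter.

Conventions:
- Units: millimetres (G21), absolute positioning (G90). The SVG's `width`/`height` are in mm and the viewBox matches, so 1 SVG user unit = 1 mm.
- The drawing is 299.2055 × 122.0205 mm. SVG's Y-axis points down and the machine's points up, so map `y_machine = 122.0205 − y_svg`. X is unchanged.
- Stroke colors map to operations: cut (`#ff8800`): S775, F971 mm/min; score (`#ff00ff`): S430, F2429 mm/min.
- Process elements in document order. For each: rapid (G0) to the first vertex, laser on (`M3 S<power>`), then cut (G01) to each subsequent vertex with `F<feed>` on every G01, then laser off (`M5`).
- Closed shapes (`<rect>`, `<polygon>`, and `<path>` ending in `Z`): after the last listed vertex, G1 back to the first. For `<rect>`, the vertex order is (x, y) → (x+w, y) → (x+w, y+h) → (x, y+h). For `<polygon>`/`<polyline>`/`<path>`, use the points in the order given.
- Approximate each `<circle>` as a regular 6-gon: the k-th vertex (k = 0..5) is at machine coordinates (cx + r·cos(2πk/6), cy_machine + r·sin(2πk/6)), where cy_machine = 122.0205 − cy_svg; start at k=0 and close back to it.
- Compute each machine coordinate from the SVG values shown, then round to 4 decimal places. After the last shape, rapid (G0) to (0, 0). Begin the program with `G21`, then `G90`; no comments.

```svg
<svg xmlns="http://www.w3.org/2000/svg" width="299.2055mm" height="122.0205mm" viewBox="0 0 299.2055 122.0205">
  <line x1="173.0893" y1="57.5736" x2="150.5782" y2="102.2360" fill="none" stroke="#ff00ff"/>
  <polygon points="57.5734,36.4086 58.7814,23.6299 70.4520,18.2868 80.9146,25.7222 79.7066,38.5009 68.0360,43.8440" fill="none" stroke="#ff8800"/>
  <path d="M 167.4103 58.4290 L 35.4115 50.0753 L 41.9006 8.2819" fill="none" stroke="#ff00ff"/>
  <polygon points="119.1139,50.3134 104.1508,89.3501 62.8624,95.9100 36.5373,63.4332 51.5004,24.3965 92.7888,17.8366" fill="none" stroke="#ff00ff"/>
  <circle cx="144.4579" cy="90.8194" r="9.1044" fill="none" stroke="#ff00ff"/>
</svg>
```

G21
G90
G0 X173.0893 Y64.4469
M3 S430
G01 X150.5782 Y19.7845 F2429
M5
G0 X57.5734 Y85.6119
M3 S775
G01 X58.7814 Y98.3906 F971
G01 X70.4520 Y103.7337 F971
G01 X80.9146 Y96.2983 F971
G01 X79.7066 Y83.5196 F971
G01 X68.0360 Y78.1765 F971
G01 X57.5734 Y85.6119 F971
M5
G0 X167.4103 Y63.5915
M3 S430
G01 X35.4115 Y71.9452 F2429
G01 X41.9006 Y113.7386 F2429
M5
G0 X119.1139 Y71.7071
M3 S430
G01 X104.1508 Y32.6704 F2429
G01 X62.8624 Y26.1105 F2429
G01 X36.5373 Y58.5873 F2429
G01 X51.5004 Y97.6240 F2429
G01 X92.7888 Y104.1839 F2429
G01 X119.1139 Y71.7071 F2429
M5
G0 X153.5623 Y31.2011
M3 S430
G01 X149.0101 Y39.0857 F2429
G01 X139.9057 Y39.0857 F2429
G01 X135.3535 Y31.2011 F2429
G01 X139.9057 Y23.3165 F2429
G01 X149.0101 Y23.3165 F2429
G01 X153.5623 Y31.2011 F2429
M5
G0 X0.0000 Y0.0000

1 u = 1 mm; y_m = 122.0205 − y.

[1] `<line>` line segment, #ff00ff→score S430 F2429: (173.0893,64.4469) → (150.5782,19.7845)

[2] `<polygon>` regular polygon, #ff8800→cut S775 F971: (57.5734,85.6119) → (58.7814,98.3906) → (70.4520,103.7337) → (80.9146,96.2983) → (79.7066,83.5196) → (68.0360,78.1765) → (57.5734,85.6119) (closed)

[3] `<path>` open polyline, #ff00ff→score S430 F2429: (167.4103,63.5915) → (35.4115,71.9452) → (41.9006,113.7386)

[4] `<polygon>` regular polygon, #ff00ff→score S430 F2429: (119.1139,71.7071) → (104.1508,32.6704) → (62.8624,26.1105) → (36.5373,58.5873) → (51.5004,97.6240) → (92.7888,104.1839) → (119.1139,71.7071) (closed)

[5] `<circle>` circle, #ff00ff→score S430 F2429: (153.5623,31.2011) → (149.0101,39.0857) → (139.9057,39.0857) → (135.3535,31.2011) → (139.9057,23.3165) → (149.0101,23.3165) → (153.5623,31.2011) (closed)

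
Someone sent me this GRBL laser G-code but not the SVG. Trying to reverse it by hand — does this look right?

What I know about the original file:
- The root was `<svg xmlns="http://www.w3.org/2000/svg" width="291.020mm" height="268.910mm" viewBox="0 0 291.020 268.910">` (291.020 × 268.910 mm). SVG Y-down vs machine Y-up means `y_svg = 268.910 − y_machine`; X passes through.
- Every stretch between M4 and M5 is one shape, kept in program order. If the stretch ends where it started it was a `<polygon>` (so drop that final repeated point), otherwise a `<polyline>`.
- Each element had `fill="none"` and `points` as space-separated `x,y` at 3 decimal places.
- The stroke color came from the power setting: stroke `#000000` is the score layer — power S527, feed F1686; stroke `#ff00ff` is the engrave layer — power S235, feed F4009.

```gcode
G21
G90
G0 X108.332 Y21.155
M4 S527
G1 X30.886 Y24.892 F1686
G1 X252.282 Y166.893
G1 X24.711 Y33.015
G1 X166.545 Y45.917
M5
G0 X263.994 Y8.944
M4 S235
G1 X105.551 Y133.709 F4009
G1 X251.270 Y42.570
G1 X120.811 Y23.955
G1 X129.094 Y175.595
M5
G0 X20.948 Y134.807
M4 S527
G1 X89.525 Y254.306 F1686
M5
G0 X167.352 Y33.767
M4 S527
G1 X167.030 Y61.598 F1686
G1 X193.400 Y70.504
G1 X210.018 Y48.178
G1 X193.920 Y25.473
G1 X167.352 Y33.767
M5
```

Each laser-on run becomes one SVG element. Flip Y back into SVG space with y_svg = 268.910 − y_machine.

Run 1: S527 ⇒ score layer `#000000`. The run is open, so emit a `<polyline>` with points (Y-flipped): 108.332,247.755 30.886,244.018 252.282,102.017 24.711,235.895 166.545,222.993.

Run 2: the run's S235 means `#ff00ff` (engrave). The run is open, so emit a `<polyline>` with points (Y-flipped): 263.994,259.966 105.551,135.201 251.270,226.340 120.811,244.955 129.094,93.315.

Run 3: power S527 maps to stroke `#000000` (score). The run is open, so emit a `<polyline>` with points (Y-flipped): 20.948,134.103 89.525,14.604.

Run 4: S527 ⇒ score layer `#000000`. The run returns to its start, so emit a `<polygon>` with points (Y-flipped): 167.352,235.143 167.030,207.312 193.400,198.406 210.018,220.732 193.920,243.437.

<svg xmlns="http://www.w3.org/2000/svg" width="291.020mm" height="268.910mm" viewBox="0 0 291.020 268.910">
  <polyline points="108.332,247.755 30.886,244.018 252.282,102.017 24.711,235.895 166.545,222.993" fill="none" stroke="#000000"/>
  <polyline points="263.994,259.966 105.551,135.201 251.270,226.340 120.811,244.955 129.094,93.315" fill="none" stroke="#ff00ff"/>
  <polyline points="20.948,134.103 89.525,14.604" fill="none" stroke="#000000"/>
  <polygon points="167.352,235.143 167.030,207.312 193.400,198.406 210.018,220.732 193.920,243.437" fill="none" stroke="#000000"/>
</svg>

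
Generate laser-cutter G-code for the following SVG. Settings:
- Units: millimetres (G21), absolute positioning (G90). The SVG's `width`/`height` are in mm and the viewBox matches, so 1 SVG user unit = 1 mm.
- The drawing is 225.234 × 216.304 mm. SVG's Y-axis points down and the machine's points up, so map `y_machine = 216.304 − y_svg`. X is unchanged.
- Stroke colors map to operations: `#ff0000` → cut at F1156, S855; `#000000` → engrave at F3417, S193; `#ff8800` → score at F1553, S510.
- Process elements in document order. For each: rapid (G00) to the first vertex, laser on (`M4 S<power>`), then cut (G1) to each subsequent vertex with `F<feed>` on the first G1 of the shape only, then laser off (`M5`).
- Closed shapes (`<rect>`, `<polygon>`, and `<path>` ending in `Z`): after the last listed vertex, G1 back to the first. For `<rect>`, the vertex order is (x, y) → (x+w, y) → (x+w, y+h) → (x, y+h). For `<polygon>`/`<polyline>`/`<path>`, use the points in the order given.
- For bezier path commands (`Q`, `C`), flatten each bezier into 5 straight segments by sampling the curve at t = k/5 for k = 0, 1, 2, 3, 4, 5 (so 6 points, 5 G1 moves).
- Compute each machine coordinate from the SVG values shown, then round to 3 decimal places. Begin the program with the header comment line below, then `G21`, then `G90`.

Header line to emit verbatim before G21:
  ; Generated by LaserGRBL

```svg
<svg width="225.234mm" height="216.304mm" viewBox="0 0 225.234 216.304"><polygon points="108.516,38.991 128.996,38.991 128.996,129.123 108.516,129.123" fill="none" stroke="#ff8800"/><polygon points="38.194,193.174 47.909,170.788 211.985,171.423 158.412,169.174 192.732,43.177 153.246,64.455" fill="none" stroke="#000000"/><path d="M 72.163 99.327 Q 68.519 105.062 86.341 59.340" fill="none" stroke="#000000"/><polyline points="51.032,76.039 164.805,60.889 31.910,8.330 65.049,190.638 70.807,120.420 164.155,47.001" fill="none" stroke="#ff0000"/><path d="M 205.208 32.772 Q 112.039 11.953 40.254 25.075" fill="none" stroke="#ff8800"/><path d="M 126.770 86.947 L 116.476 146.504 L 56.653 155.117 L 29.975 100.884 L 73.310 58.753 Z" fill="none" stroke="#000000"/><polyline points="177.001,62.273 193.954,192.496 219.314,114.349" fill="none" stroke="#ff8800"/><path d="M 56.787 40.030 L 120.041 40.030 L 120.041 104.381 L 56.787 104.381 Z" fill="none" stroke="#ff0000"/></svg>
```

; Generated by LaserGRBL
G21
G90
G00 X108.516 Y177.313
M4 S510
G1 X128.996 Y177.313 F1553
G1 X128.996 Y87.181
G1 X108.516 Y87.181
G1 X108.516 Y177.313
M5
G00 X38.194 Y23.130
M4 S193
G1 X47.909 Y45.516 F3417
G1 X211.985 Y44.881
G1 X158.412 Y47.130
G1 X192.732 Y173.127
G1 X153.246 Y151.849
G1 X38.194 Y23.130
M5
G00 X72.163 Y116.977
M4 S193
G1 X71.564 Y116.741 F3417
G1 X72.682 Y120.622
G1 X75.518 Y128.620
G1 X80.071 Y140.733
G1 X86.341 Y156.964
M5
G00 X51.032 Y140.265
M4 S855
G1 X164.805 Y155.415 F1156
G1 X31.910 Y207.974
G1 X65.049 Y25.666
G1 X70.807 Y95.884
G1 X164.155 Y169.303
M5
G00 X205.208 Y183.532
M4 S510
G1 X168.796 Y190.502 F1553
G1 X134.094 Y194.757
G1 X101.103 Y196.296
G1 X69.823 Y195.120
G1 X40.254 Y191.229
M5
G00 X126.770 Y129.357
M4 S193
G1 X116.476 Y69.800 F3417
G1 X56.653 Y61.187
G1 X29.975 Y115.420
G1 X73.310 Y157.551
G1 X126.770 Y129.357
M5
G00 X177.001 Y154.031
M4 S510
G1 X193.954 Y23.808 F1553
G1 X219.314 Y101.955
M5
G00 X56.787 Y176.274
M4 S855
G1 X120.041 Y176.274 F1156
G1 X120.041 Y111.923
G1 X56.787 Y111.923
G1 X56.787 Y176.274
M5

viewBox `0 0 225.234 216.304` with mm width/height → 1 unit = 1 mm. Flip: y_m = 216.304 − y_svg.

**Shape 1** — `<polygon>` rectangle, stroke `#ff8800` → score (S510, F1553). Machine vertices: (108.516,177.313) → (128.996,177.313) → (128.996,87.181) → (108.516,87.181) → (108.516,177.313). Closed: final G1 returns to the first vertex.

**Shape 2** — `<polygon>` closed polygon, stroke `#000000` → engrave (S193, F3417). Machine vertices: (38.194,23.130) → (47.909,45.516) → (211.985,44.881) → (158.412,47.130) → (192.732,173.127) → (153.246,151.849) → (38.194,23.130). Closed: final G1 returns to the first vertex.

**Shape 3** — `<path>` quadratic bezier, stroke `#000000` → engrave (S193, F3417). Control points (SVG): P0=(72.163,99.327), P1=(68.519,105.062), P2=(86.341,59.340); sampled at t=k/5. Machine vertices: (72.163,116.977) → (71.564,116.741) → (72.682,120.622) → (75.518,128.620) → (80.071,140.733) → (86.341,156.964). Open path.

**Shape 4** — `<polyline>` open polyline, stroke `#ff0000` → cut (S855, F1156). Machine vertices: (51.032,140.265) → (164.805,155.415) → (31.910,207.974) → (65.049,25.666) → (70.807,95.884) → (164.155,169.303). Open path.

**Shape 5** — `<path>` quadratic bezier, stroke `#ff8800` → score (S510, F1553). Control points (SVG): P0=(205.208,32.772), P1=(112.039,11.953), P2=(40.254,25.075); sampled at t=k/5. Machine vertices: (205.208,183.532) → (168.796,190.502) → (134.094,194.757) → (101.103,196.296) → (69.823,195.120) → (40.254,191.229). Open path.

**Shape 6** — `<path>` regular polygon, stroke `#000000` → engrave (S193, F3417). Machine vertices: (126.770,129.357) → (116.476,69.800) → (56.653,61.187) → (29.975,115.420) → (73.310,157.551) → (126.770,129.357). Closed: final G1 returns to the first vertex.

**Shape 7** — `<polyline>` open polyline, stroke `#ff8800` → score (S510, F1553). Machine vertices: (177.001,154.031) → (193.954,23.808) → (219.314,101.955). Open path.

**Shape 8** — `<path>` rectangle, stroke `#ff0000` → cut (S855, F1156). Machine vertices: (56.787,176.274) → (120.041,176.274) → (120.041,111.923) → (56.787,111.923) → (56.787,176.274). Closed: final G1 returns to the first vertex.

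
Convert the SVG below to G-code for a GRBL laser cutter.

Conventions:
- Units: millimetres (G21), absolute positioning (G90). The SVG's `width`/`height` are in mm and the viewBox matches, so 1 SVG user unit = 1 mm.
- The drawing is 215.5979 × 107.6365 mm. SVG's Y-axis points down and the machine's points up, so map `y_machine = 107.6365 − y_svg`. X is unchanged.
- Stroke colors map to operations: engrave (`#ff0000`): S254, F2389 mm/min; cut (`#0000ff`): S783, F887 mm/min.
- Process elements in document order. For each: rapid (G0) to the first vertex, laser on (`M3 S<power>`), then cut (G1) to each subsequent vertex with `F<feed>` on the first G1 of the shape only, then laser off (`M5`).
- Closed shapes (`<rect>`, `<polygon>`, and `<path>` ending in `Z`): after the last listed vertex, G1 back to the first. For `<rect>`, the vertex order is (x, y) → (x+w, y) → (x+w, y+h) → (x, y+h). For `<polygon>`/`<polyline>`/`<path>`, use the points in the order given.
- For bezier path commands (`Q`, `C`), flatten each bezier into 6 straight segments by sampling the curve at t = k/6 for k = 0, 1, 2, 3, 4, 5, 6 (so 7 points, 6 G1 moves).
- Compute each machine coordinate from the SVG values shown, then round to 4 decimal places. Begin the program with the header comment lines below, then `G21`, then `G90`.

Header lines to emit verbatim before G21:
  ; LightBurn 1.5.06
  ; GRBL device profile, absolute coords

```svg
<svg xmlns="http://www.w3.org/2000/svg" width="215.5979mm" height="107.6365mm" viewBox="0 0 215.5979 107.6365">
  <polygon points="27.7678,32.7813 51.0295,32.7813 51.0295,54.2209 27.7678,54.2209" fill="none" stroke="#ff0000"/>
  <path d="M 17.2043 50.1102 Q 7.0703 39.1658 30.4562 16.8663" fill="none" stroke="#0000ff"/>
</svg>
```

viewBox `0 0 215.5979 107.6365` with mm width/height → 1 unit = 1 mm. Flip: y_m = 107.6365 − y_svg.

**Shape 1** — `<polygon>` rectangle, stroke `#ff0000` → engrave (S254, F2389). Machine vertices: (27.7678,74.8552) → (51.0295,74.8552) → (51.0295,53.4156) → (27.7678,53.4156) → (27.7678,74.8552). Closed: final G1 returns to the first vertex.

**Shape 2** — `<path>` quadratic bezier, stroke `#0000ff` → cut (S783, F887). Control points (SVG): P0=(17.2043,50.1102), P1=(7.0703,39.1658), P2=(30.4562,16.8663); sampled at t=k/6. Machine vertices: (17.2043,57.5263) → (14.7574,61.4899) → (14.1727,66.0842) → (15.4503,71.3095) → (18.5900,77.1655) → (23.5920,83.6525) → (30.4562,90.7702). Open path.

; LightBurn 1.5.06
; GRBL device profile, absolute coords
G21
G90
G0 X27.7678 Y74.8552
M3 S254
G1 X51.0295 Y74.8552 F2389
G1 X51.0295 Y53.4156
G1 X27.7678 Y53.4156
G1 X27.7678 Y74.8552
M5
G0 X17.2043 Y57.5263
M3 S783
G1 X14.7574 Y61.4899 F887
G1 X14.1727 Y66.0842
G1 X15.4503 Y71.3095
G1 X18.5900 Y77.1655
G1 X23.5920 Y83.6525
G1 X30.4562 Y90.7702
M5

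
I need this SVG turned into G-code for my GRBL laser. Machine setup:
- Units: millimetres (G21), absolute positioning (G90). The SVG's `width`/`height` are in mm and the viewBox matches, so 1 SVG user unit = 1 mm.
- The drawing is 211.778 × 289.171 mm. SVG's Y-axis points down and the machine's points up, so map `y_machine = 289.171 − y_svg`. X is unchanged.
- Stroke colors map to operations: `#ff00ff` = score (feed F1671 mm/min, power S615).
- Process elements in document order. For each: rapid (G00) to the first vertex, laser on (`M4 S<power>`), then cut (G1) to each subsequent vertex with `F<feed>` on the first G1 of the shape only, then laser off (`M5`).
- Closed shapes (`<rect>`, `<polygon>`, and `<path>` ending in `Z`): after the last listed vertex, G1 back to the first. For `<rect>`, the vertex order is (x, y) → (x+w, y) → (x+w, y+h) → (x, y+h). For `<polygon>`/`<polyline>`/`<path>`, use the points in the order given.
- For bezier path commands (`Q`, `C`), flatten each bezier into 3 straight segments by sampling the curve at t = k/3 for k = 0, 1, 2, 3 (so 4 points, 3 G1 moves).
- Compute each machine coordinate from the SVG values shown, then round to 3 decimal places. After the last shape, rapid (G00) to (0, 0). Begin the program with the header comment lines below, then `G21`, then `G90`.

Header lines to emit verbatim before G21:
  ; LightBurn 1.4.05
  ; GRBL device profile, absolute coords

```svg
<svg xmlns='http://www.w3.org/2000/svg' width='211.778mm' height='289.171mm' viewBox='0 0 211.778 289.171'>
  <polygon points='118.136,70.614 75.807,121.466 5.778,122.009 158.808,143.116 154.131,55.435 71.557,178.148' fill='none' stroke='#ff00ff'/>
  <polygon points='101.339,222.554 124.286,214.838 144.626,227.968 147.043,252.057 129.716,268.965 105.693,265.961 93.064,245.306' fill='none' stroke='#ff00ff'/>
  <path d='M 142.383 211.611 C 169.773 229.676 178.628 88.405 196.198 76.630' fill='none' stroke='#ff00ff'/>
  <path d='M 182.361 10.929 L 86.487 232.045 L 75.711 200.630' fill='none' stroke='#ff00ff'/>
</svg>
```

; LightBurn 1.4.05
; GRBL device profile, absolute coords
G21
G90
G00 X118.136 Y218.557
M4 S615
G1 X75.807 Y167.705 F1671
G1 X5.778 Y167.162
G1 X158.808 Y146.055
G1 X154.131 Y233.736
G1 X71.557 Y111.023
G1 X118.136 Y218.557
M5
G00 X101.339 Y66.617
M4 S615
G1 X124.286 Y74.333 F1671
G1 X144.626 Y61.203
G1 X147.043 Y37.114
G1 X129.716 Y20.206
G1 X105.693 Y23.210
G1 X93.064 Y43.865
G1 X101.339 Y66.617
M5
G00 X142.383 Y77.560
M4 S615
G1 X164.604 Y101.910 F1671
G1 X180.524 Y168.298
G1 X196.198 Y212.541
M5
G00 X182.361 Y278.242
M4 S615
G1 X86.487 Y57.126 F1671
G1 X75.711 Y88.541
M5
G00 X0.000 Y0.000

viewBox `0 0 211.778 289.171` with mm width/height → 1 unit = 1 mm. Flip: y_m = 289.171 − y_svg.

**Shape 1** — `<polygon>` closed polygon, stroke `#ff00ff` → score (S615, F1671). Machine vertices: (118.136,218.557) → (75.807,167.705) → (5.778,167.162) → (158.808,146.055) → (154.131,233.736) → (71.557,111.023) → (118.136,218.557). Closed: final G1 returns to the first vertex.

**Shape 2** — `<polygon>` regular polygon, stroke `#ff00ff` → score (S615, F1671). Machine vertices: (101.339,66.617) → (124.286,74.333) → (144.626,61.203) → (147.043,37.114) → (129.716,20.206) → (105.693,23.210) → (93.064,43.865) → (101.339,66.617). Closed: final G1 returns to the first vertex.

**Shape 3** — `<path>` cubic bezier, stroke `#ff00ff` → score (S615, F1671). Control points (SVG): P0=(142.383,211.611), P1=(169.773,229.676), P2=(178.628,88.405), P3=(196.198,76.630); sampled at t=k/3. Machine vertices: (142.383,77.560) → (164.604,101.910) → (180.524,168.298) → (196.198,212.541). Open path.

**Shape 4** — `<path>` open polyline, stroke `#ff00ff` → score (S615, F1671). Machine vertices: (182.361,278.242) → (86.487,57.126) → (75.711,88.541). Open path.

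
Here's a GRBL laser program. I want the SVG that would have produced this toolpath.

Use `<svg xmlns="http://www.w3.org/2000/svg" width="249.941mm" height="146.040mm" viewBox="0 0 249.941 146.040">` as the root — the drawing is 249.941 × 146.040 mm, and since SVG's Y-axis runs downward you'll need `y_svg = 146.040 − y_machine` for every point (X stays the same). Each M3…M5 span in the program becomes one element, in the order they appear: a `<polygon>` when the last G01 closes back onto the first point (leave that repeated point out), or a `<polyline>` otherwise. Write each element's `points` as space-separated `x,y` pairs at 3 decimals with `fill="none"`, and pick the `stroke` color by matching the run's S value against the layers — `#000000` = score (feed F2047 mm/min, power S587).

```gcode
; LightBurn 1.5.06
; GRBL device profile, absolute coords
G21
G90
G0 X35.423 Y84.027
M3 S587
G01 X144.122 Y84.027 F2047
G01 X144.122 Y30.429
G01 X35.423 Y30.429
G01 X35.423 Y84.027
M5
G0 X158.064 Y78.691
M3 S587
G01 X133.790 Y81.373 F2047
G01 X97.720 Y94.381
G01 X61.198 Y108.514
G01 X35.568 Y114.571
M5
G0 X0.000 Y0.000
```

Each laser-on run becomes one SVG element. Flip Y back into SVG space with y_svg = 146.040 − y_machine. Every run uses S587, so all elements get stroke `#000000` (score).

Run 1: The run returns to its start, so emit a `<polygon>` with points (Y-flipped): 35.423,62.013 144.122,62.013 144.122,115.611 35.423,115.611.

Run 2: The run is open, so emit a `<polyline>` with points (Y-flipped): 158.064,67.349 133.790,64.667 97.720,51.659 61.198,37.526 35.568,31.469.

<svg xmlns="http://www.w3.org/2000/svg" width="249.941mm" height="146.040mm" viewBox="0 0 249.941 146.040">
  <polygon points="35.423,62.013 144.122,62.013 144.122,115.611 35.423,115.611" fill="none" stroke="#000000"/>
  <polyline points="158.064,67.349 133.790,64.667 97.720,51.659 61.198,37.526 35.568,31.469" fill="none" stroke="#000000"/>
</svg>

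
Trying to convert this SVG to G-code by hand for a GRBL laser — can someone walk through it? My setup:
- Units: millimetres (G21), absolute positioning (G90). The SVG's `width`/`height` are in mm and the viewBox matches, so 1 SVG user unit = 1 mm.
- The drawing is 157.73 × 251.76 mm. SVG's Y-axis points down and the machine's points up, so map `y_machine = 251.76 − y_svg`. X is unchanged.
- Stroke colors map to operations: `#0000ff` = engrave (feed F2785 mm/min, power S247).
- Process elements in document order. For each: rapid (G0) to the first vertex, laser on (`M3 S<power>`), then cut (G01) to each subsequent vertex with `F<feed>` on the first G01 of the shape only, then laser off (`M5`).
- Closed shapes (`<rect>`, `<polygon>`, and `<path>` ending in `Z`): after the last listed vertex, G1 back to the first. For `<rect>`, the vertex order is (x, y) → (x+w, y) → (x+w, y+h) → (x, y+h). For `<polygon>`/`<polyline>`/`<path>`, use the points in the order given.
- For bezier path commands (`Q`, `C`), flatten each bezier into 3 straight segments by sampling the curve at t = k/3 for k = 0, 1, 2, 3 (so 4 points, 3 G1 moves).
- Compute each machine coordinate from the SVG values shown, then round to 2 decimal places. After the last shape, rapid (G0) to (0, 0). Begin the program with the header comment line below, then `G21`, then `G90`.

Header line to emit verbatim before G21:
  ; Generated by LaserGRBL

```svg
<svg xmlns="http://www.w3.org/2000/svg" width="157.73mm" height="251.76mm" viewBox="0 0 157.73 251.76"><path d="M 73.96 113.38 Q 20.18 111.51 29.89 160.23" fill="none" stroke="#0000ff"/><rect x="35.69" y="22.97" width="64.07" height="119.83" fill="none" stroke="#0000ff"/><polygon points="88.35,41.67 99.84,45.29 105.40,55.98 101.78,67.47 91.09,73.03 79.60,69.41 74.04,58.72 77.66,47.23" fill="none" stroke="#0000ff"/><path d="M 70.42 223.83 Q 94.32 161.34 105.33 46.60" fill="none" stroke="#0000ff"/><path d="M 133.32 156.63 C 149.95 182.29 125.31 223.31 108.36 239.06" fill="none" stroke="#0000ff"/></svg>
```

; Generated by LaserGRBL
G21
G90
G0 X73.96 Y138.38
M3 S247
G01 X45.16 Y134.01 F2785
G01 X30.47 Y118.39
G01 X29.89 Y91.53
M5
G0 X35.69 Y228.79
M3 S247
G01 X99.76 Y228.79 F2785
G01 X99.76 Y108.96
G01 X35.69 Y108.96
G01 X35.69 Y228.79
M5
G0 X88.35 Y210.09
M3 S247
G01 X99.84 Y206.47 F2785
G01 X105.40 Y195.78
G01 X101.78 Y184.29
G01 X91.09 Y178.73
G01 X79.60 Y182.35
G01 X74.04 Y193.04
G01 X77.66 Y204.53
G01 X88.35 Y210.09
M5
G0 X70.42 Y27.93
M3 S247
G01 X84.92 Y75.40 F2785
G01 X96.56 Y134.47
G01 X105.33 Y205.16
M5
G0 X133.32 Y95.13
M3 S247
G01 X138.01 Y65.85 F2785
G01 X126.06 Y35.37
G01 X108.36 Y12.70
M5
G0 X0.00 Y0.00

1 u = 1 mm; y_m = 251.76 − y.

[1] `<path>` quadratic bezier, #0000ff→engrave S247 F2785: (73.96,138.38) → (45.16,134.01) → (30.47,118.39) → (29.89,91.53)

[2] `<rect>` rectangle, #0000ff→engrave S247 F2785: (35.69,228.79) → (99.76,228.79) → (99.76,108.96) → (35.69,108.96) → (35.69,228.79) (closed)

[3] `<polygon>` regular polygon, #0000ff→engrave S247 F2785: (88.35,210.09) → (99.84,206.47) → (105.40,195.78) → (101.78,184.29) → (91.09,178.73) → (79.60,182.35) → (74.04,193.04) → (77.66,204.53) → (88.35,210.09) (closed)

[4] `<path>` quadratic bezier, #0000ff→engrave S247 F2785: (70.42,27.93) → (84.92,75.40) → (96.56,134.47) → (105.33,205.16)

[5] `<path>` cubic bezier, #0000ff→engrave S247 F2785: (133.32,95.13) → (138.01,65.85) → (126.06,35.37) → (108.36,12.70)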